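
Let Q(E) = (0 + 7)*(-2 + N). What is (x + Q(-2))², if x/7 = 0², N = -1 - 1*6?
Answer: 3969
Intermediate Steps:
N = -7 (N = -1 - 6 = -7)
Q(E) = -63 (Q(E) = (0 + 7)*(-2 - 7) = 7*(-9) = -63)
x = 0 (x = 7*0² = 7*0 = 0)
(x + Q(-2))² = (0 - 63)² = (-63)² = 3969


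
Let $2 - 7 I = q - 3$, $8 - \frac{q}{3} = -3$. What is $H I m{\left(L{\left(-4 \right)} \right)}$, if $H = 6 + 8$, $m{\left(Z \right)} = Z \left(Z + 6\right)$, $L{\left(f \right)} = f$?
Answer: $448$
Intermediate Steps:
$q = 33$ ($q = 24 - -9 = 24 + 9 = 33$)
$m{\left(Z \right)} = Z \left(6 + Z\right)$
$I = -4$ ($I = \frac{2}{7} - \frac{33 - 3}{7} = \frac{2}{7} - \frac{30}{7} = -4$)
$H = 14$
$H I m{\left(L{\left(-4 \right)} \right)} = 14 \left(-4\right) \left(- 4 \left(6 - 4\right)\right) = - 56 \left(\left(-4\right) 2\right) = \left(-56\right) \left(-8\right) = 448$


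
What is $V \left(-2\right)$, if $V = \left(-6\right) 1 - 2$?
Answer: $16$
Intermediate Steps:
$V = -8$ ($V = -6 - 2 = -8$)
$V \left(-2\right) = \left(-8\right) \left(-2\right) = 16$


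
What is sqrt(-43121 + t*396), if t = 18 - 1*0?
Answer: I*sqrt(35993) ≈ 189.72*I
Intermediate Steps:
t = 18 (t = 18 + 0 = 18)
sqrt(-43121 + t*396) = sqrt(-43121 + 18*396) = sqrt(-43121 + 7128) = sqrt(-35993) = I*sqrt(35993)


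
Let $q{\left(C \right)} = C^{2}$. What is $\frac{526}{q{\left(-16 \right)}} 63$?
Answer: $\frac{16569}{128} \approx 129.45$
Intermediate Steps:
$\frac{526}{q{\left(-16 \right)}} 63 = \frac{526}{\left(-16\right)^{2}} \cdot 63 = \frac{526}{256} \cdot 63 = 526 \cdot \frac{1}{256} \cdot 63 = \frac{263}{128} \cdot 63 = \frac{16569}{128}$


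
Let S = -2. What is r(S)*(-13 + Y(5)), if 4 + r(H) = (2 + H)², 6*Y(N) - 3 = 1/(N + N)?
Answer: 749/15 ≈ 49.933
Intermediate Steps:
Y(N) = ½ + 1/(12*N) (Y(N) = ½ + 1/(6*(N + N)) = ½ + 1/(6*((2*N))) = ½ + (1/(2*N))/6 = ½ + 1/(12*N))
r(H) = -4 + (2 + H)²
r(S)*(-13 + Y(5)) = (-2*(4 - 2))*(-13 + (1/12)*(1 + 6*5)/5) = (-2*2)*(-13 + (1/12)*(⅕)*(1 + 30)) = -4*(-13 + (1/12)*(⅕)*31) = -4*(-13 + 31/60) = -4*(-749/60) = 749/15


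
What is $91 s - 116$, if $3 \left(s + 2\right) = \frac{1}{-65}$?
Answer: $- \frac{4477}{15} \approx -298.47$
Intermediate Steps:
$s = - \frac{391}{195}$ ($s = -2 + \frac{1}{3 \left(-65\right)} = -2 + \frac{1}{3} \left(- \frac{1}{65}\right) = -2 - \frac{1}{195} = - \frac{391}{195} \approx -2.0051$)
$91 s - 116 = 91 \left(- \frac{391}{195}\right) - 116 = - \frac{2737}{15} - 116 = - \frac{4477}{15}$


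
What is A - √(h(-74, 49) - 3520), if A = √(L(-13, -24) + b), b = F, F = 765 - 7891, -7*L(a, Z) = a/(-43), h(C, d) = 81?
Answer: I*(-√3439 + 47*√292271/301) ≈ 25.773*I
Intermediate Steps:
L(a, Z) = a/301 (L(a, Z) = -a/(7*(-43)) = -a*(-1)/(7*43) = -(-1)*a/301 = a/301)
F = -7126
b = -7126
A = 47*I*√292271/301 (A = √((1/301)*(-13) - 7126) = √(-13/301 - 7126) = √(-2144939/301) = 47*I*√292271/301 ≈ 84.416*I)
A - √(h(-74, 49) - 3520) = 47*I*√292271/301 - √(81 - 3520) = 47*I*√292271/301 - √(-3439) = 47*I*√292271/301 - I*√3439 = -I*√3439 + 47*I*√292271/301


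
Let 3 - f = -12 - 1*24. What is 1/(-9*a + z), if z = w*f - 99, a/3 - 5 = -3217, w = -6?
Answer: 1/86391 ≈ 1.1575e-5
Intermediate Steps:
a = -9636 (a = 15 + 3*(-3217) = 15 - 9651 = -9636)
f = 39 (f = 3 - (-12 - 1*24) = 3 - (-12 - 24) = 3 - 1*(-36) = 3 + 36 = 39)
z = -333 (z = -6*39 - 99 = -234 - 99 = -333)
1/(-9*a + z) = 1/(-9*(-9636) - 333) = 1/(86724 - 333) = 1/86391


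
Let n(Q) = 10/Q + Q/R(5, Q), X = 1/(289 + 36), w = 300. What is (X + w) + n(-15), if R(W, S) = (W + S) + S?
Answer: 292438/975 ≈ 299.94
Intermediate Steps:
X = 1/325 ≈ 0.0030769
R(W, S) = W + 2*S (R(W, S) = (S + W) + S = W + 2*S)
n(Q) = 10/Q + Q/(5 + 2*Q)
(X + w) + n(-15) = (1/325 + 300) + (50 + (-15)² + 20*(-15))/((-15)*(5 + 2*(-15))) = 97501/325 - (50 + 225 - 300)/(15*(5 - 30)) = 97501/325 - 1/15*(-25)/(-25) = 97501/325 - 1/15*(-1/25)*(-25) = 97501/325 - 1/15 = 292438/975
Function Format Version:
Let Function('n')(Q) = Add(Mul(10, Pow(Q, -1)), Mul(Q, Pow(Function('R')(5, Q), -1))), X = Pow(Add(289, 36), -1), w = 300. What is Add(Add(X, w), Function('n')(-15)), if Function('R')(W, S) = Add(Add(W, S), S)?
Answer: Rational(292438, 975) ≈ 299.94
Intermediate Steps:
X = Rational(1, 325) (X = Pow(325, -1) = Rational(1, 325) ≈ 0.0030769)
Function('R')(W, S) = Add(W, Mul(2, S)) (Function('R')(W, S) = Add(Add(S, W), S) = Add(W, Mul(2, S)))
Function('n')(Q) = Add(Mul(10, Pow(Q, -1)), Mul(Q, Pow(Add(5, Mul(2, Q)), -1)))
Add(Add(X, w), Function('n')(-15)) = Add(Add(Rational(1, 325), 300), Mul(Pow(-15, -1), Pow(Add(5, Mul(2, -15)), -1), Add(50, Pow(-15, 2), Mul(20, -15)))) = Add(Rational(97501, 325), Mul(Rational(-1, 15), Pow(Add(5, -30), -1), Add(50, 225, -300))) = Add(Rational(97501, 325), Mul(Rational(-1, 15), Pow(-25, -1), -25)) = Add(Rational(97501, 325), Mul(Rational(-1, 15), Rational(-1, 25), -25)) = Add(Rational(97501, 325), Rational(-1, 15)) = Rational(292438, 975)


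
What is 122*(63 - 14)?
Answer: 5978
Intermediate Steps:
122*(63 - 14) = 122*49 = 5978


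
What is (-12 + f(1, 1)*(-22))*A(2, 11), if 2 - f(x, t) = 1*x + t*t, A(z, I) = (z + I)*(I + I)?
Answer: -3432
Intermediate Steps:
A(z, I) = 2*I*(I + z) (A(z, I) = (I + z)*(2*I) = 2*I*(I + z))
f(x, t) = 2 - x - t**2 (f(x, t) = 2 - (1*x + t*t) = 2 - (x + t**2) = 2 + (-x - t**2) = 2 - x - t**2)
(-12 + f(1, 1)*(-22))*A(2, 11) = (-12 + (2 - 1*1 - 1*1**2)*(-22))*(2*11*(11 + 2)) = (-12 + (2 - 1 - 1*1)*(-22))*(2*11*13) = (-12 + (2 - 1 - 1)*(-22))*286 = (-12 + 0*(-22))*286 = (-12 + 0)*286 = -12*286 = -3432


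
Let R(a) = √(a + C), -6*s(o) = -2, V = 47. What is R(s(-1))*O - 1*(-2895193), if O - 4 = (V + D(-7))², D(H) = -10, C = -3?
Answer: 2895193 + 2746*I*√6/3 ≈ 2.8952e+6 + 2242.1*I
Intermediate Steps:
s(o) = ⅓ (s(o) = -⅙*(-2) = ⅓)
R(a) = √(-3 + a) (R(a) = √(a - 3) = √(-3 + a))
O = 1373 (O = 4 + (47 - 10)² = 4 + 37² = 4 + 1369 = 1373)
R(s(-1))*O - 1*(-2895193) = √(-3 + ⅓)*1373 - 1*(-2895193) = √(-8/3)*1373 + 2895193 = (2*I*√6/3)*1373 + 2895193 = 2746*I*√6/3 + 2895193 = 2895193 + 2746*I*√6/3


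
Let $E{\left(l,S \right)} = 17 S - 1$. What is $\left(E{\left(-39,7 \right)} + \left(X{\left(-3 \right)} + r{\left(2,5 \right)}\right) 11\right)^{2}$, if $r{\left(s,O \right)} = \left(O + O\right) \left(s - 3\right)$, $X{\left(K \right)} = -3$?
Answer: $625$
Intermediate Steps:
$E{\left(l,S \right)} = -1 + 17 S$
$r{\left(s,O \right)} = 2 O \left(-3 + s\right)$
$\left(E{\left(-39,7 \right)} + \left(X{\left(-3 \right)} + r{\left(2,5 \right)}\right) 11\right)^{2} = \left(\left(-1 + 17 \cdot 7\right) + \left(-3 + 2 \cdot 5 \left(-3 + 2\right)\right) 11\right)^{2} = \left(\left(-1 + 119\right) + \left(-3 + 2 \cdot 5 \left(-1\right)\right) 11\right)^{2} = \left(118 + \left(-3 - 10\right) 11\right)^{2} = \left(118 - 143\right)^{2} = \left(-25\right)^{2} = 625$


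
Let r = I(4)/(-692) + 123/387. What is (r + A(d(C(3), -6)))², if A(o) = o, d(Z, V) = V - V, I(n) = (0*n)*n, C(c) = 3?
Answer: 1681/16641 ≈ 0.10102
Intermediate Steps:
I(n) = 0 (I(n) = 0*n = 0)
d(Z, V) = 0
r = 41/129 (r = 0/(-692) + 123/387 = 0*(-1/692) + 123*(1/387) = 0 + 41/129 = 41/129 ≈ 0.31783)
(r + A(d(C(3), -6)))² = (41/129 + 0)² = (41/129)² = 1681/16641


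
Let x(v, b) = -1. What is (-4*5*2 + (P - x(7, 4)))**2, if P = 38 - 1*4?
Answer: 25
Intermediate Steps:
P = 34 (P = 38 - 4 = 34)
(-4*5*2 + (P - x(7, 4)))**2 = (-4*5*2 + (34 - 1*(-1)))**2 = (-20*2 + (34 + 1))**2 = (-40 + 35)**2 = (-5)**2 = 25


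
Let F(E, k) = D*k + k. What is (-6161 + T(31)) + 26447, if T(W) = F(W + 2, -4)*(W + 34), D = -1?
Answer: 20286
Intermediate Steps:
F(E, k) = 0 (F(E, k) = -k + k = 0)
T(W) = 0 (T(W) = 0*(W + 34) = 0*(34 + W) = 0)
(-6161 + T(31)) + 26447 = (-6161 + 0) + 26447 = -6161 + 26447 = 20286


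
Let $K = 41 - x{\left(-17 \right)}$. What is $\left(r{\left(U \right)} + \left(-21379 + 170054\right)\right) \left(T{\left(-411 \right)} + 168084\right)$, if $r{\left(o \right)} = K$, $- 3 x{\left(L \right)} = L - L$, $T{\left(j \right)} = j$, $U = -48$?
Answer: $24935657868$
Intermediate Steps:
$x{\left(L \right)} = 0$ ($x{\left(L \right)} = - \frac{L - L}{3} = \left(- \frac{1}{3}\right) 0 = 0$)
$K = 41$ ($K = 41 - 0 = 41 + 0 = 41$)
$r{\left(o \right)} = 41$
$\left(r{\left(U \right)} + \left(-21379 + 170054\right)\right) \left(T{\left(-411 \right)} + 168084\right) = \left(41 + \left(-21379 + 170054\right)\right) \left(-411 + 168084\right) = \left(41 + 148675\right) 167673 = 148716 \cdot 167673 = 24935657868$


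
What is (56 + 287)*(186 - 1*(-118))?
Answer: 104272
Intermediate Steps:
(56 + 287)*(186 - 1*(-118)) = 343*(186 + 118) = 343*304 = 104272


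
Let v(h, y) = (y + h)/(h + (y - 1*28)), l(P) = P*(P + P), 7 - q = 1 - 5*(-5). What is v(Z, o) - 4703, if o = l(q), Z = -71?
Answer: -418474/89 ≈ -4702.0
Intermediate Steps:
q = -19 (q = 7 - (1 - 5*(-5)) = 7 - (1 + 25) = 7 - 1*26 = 7 - 26 = -19)
l(P) = 2*P**2 (l(P) = P*(2*P) = 2*P**2)
o = 722 (o = 2*(-19)**2 = 2*361 = 722)
v(h, y) = (h + y)/(-28 + h + y) (v(h, y) = (h + y)/(h + (y - 28)) = (h + y)/(h + (-28 + y)) = (h + y)/(-28 + h + y))
v(Z, o) - 4703 = (-71 + 722)/(-28 - 71 + 722) - 4703 = 651/623 - 4703 = (1/623)*651 - 4703 = 93/89 - 4703 = -418474/89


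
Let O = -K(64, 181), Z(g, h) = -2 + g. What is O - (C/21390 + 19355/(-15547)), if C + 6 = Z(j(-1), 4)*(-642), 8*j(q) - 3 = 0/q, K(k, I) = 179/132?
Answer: -333652489/2090316360 ≈ -0.15962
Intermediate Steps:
K(k, I) = 179/132 (K(k, I) = 179*(1/132) = 179/132)
j(q) = 3/8 (j(q) = 3/8 + (0/q)/8 = 3/8 + (⅛)*0 = 3/8 + 0 = 3/8)
O = -179/132 (O = -1*179/132 = -179/132 ≈ -1.3561)
C = 4149/4 (C = -6 + (-2 + 3/8)*(-642) = -6 - 13/8*(-642) = -6 + 4173/4 = 4149/4 ≈ 1037.3)
O - (C/21390 + 19355/(-15547)) = -179/132 - ((4149/4)/21390 + 19355/(-15547)) = -179/132 - ((4149/4)*(1/21390) + 19355*(-1/15547)) = -179/132 - (1383/28520 - 2765/2221) = -179/132 - 1*(-75786157/63342920) = -179/132 + 75786157/63342920 = -333652489/2090316360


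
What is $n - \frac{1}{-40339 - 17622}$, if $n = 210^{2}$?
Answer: $\frac{2556080101}{57961} \approx 44100.0$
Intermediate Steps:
$n = 44100$
$n - \frac{1}{-40339 - 17622} = 44100 - \frac{1}{-40339 - 17622} = 44100 - \frac{1}{-57961} = 44100 - - \frac{1}{57961} = 44100 + \frac{1}{57961} = \frac{2556080101}{57961}$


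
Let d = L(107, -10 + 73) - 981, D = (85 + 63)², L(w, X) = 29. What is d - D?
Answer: -22856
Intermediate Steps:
D = 21904 (D = 148² = 21904)
d = -952 (d = 29 - 981 = -952)
d - D = -952 - 1*21904 = -952 - 21904 = -22856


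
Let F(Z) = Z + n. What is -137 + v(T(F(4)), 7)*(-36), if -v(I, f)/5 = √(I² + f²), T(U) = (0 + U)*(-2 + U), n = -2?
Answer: 1123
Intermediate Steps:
F(Z) = -2 + Z (F(Z) = Z - 2 = -2 + Z)
T(U) = U*(-2 + U)
v(I, f) = -5*√(I² + f²)
-137 + v(T(F(4)), 7)*(-36) = -137 - 5*√(((-2 + 4)*(-2 + (-2 + 4)))² + 7²)*(-36) = -137 - 5*√((2*(-2 + 2))² + 49)*(-36) = -137 - 5*√((2*0)² + 49)*(-36) = -137 - 5*√(0² + 49)*(-36) = -137 - 5*√(0 + 49)*(-36) = -137 - 5*√49*(-36) = -137 - 5*7*(-36) = -137 - 35*(-36) = -137 + 1260 = 1123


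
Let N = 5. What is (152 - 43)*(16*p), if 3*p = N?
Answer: 8720/3 ≈ 2906.7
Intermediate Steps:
p = 5/3 (p = (⅓)*5 = 5/3 ≈ 1.6667)
(152 - 43)*(16*p) = (152 - 43)*(16*(5/3)) = 109*(80/3) = 8720/3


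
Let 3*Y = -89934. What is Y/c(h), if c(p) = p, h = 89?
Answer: -29978/89 ≈ -336.83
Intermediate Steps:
Y = -29978 (Y = (⅓)*(-89934) = -29978)
Y/c(h) = -29978/89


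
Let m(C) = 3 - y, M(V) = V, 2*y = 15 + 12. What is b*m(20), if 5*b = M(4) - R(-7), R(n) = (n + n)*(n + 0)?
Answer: 987/5 ≈ 197.40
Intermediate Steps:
y = 27/2 (y = (15 + 12)/2 = (½)*27 = 27/2 ≈ 13.500)
R(n) = 2*n² (R(n) = (2*n)*n = 2*n²)
m(C) = -21/2 (m(C) = 3 - 1*27/2 = 3 - 27/2 = -21/2)
b = -94/5 (b = (4 - 2*(-7)²)/5 = (4 - 2*49)/5 = (4 - 1*98)/5 = (4 - 98)/5 = (⅕)*(-94) = -94/5 ≈ -18.800)
b*m(20) = -94/5*(-21/2) = 987/5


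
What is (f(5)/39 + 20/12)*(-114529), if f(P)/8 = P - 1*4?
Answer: -8360617/39 ≈ -2.1437e+5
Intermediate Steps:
f(P) = -32 + 8*P (f(P) = 8*(P - 1*4) = 8*(P - 4) = 8*(-4 + P) = -32 + 8*P)
(f(5)/39 + 20/12)*(-114529) = ((-32 + 8*5)/39 + 20/12)*(-114529) = ((-32 + 40)*(1/39) + 20*(1/12))*(-114529) = (8*(1/39) + 5/3)*(-114529) = (8/39 + 5/3)*(-114529) = (73/39)*(-114529) = -8360617/39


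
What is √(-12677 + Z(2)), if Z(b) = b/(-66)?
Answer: I*√13805286/33 ≈ 112.59*I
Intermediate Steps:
Z(b) = -b/66 (Z(b) = b*(-1/66) = -b/66)
√(-12677 + Z(2)) = √(-12677 - 1/66*2) = √(-12677 - 1/33) = √(-418342/33) = I*√13805286/33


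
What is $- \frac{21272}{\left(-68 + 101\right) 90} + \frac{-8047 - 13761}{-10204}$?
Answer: $- \frac{19036216}{3788235} \approx -5.0251$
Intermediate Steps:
$- \frac{21272}{\left(-68 + 101\right) 90} + \frac{-8047 - 13761}{-10204} = - \frac{21272}{33 \cdot 90} - - \frac{5452}{2551} = - \frac{21272}{2970} + \frac{5452}{2551} = \left(-21272\right) \frac{1}{2970} + \frac{5452}{2551} = - \frac{10636}{1485} + \frac{5452}{2551} = - \frac{19036216}{3788235}$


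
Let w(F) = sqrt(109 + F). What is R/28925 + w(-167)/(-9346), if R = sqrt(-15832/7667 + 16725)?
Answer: sqrt(983022434581)/221767975 - I*sqrt(58)/9346 ≈ 0.0044708 - 0.00081487*I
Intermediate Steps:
R = sqrt(983022434581)/7667 (R = sqrt(-15832*1/7667 + 16725) = sqrt(-15832/7667 + 16725) = sqrt(128214743/7667) = sqrt(983022434581)/7667 ≈ 129.32)
R/28925 + w(-167)/(-9346) = (sqrt(983022434581)/7667)/28925 + sqrt(109 - 167)/(-9346) = (sqrt(983022434581)/7667)*(1/28925) + sqrt(-58)*(-1/9346) = sqrt(983022434581)/221767975 + (I*sqrt(58))*(-1/9346) = sqrt(983022434581)/221767975 - I*sqrt(58)/9346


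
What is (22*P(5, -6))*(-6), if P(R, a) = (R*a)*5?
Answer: 19800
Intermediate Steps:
P(R, a) = 5*R*a
(22*P(5, -6))*(-6) = (22*(5*5*(-6)))*(-6) = (22*(-150))*(-6) = -3300*(-6) = 19800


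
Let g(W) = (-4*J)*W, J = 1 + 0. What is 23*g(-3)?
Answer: 276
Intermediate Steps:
J = 1
g(W) = -4*W (g(W) = (-4*1)*W = -4*W)
23*g(-3) = 23*(-4*(-3)) = 23*12 = 276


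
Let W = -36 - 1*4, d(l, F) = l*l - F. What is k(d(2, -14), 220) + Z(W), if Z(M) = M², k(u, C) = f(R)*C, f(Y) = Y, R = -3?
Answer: 940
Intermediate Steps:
d(l, F) = l² - F
k(u, C) = -3*C
W = -40 (W = -36 - 4 = -40)
k(d(2, -14), 220) + Z(W) = -3*220 + (-40)² = -660 + 1600 = 940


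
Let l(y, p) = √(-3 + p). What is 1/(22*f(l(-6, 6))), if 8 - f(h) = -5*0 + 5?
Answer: 1/66 ≈ 0.015152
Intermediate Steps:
f(h) = 3 (f(h) = 8 - (-5*0 + 5) = 8 - (0 + 5) = 8 - 1*5 = 8 - 5 = 3)
1/(22*f(l(-6, 6))) = 1/(22*3) = 1/66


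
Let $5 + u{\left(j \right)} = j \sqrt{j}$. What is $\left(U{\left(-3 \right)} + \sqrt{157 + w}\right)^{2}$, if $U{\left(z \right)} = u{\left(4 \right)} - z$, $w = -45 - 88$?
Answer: $60 + 24 \sqrt{6} \approx 118.79$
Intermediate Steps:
$w = -133$ ($w = -45 - 88 = -133$)
$u{\left(j \right)} = -5 + j^{\frac{3}{2}}$ ($u{\left(j \right)} = -5 + j \sqrt{j} = -5 + j^{\frac{3}{2}}$)
$U{\left(z \right)} = 3 - z$ ($U{\left(z \right)} = \left(-5 + 4^{\frac{3}{2}}\right) - z = \left(-5 + 8\right) - z = 3 - z$)
$\left(U{\left(-3 \right)} + \sqrt{157 + w}\right)^{2} = \left(\left(3 - -3\right) + \sqrt{157 - 133}\right)^{2} = \left(\left(3 + 3\right) + \sqrt{24}\right)^{2} = \left(6 + 2 \sqrt{6}\right)^{2}$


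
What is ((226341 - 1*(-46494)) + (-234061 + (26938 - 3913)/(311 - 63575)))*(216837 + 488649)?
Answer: 288423290042691/10544 ≈ 2.7354e+10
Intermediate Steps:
((226341 - 1*(-46494)) + (-234061 + (26938 - 3913)/(311 - 63575)))*(216837 + 488649) = ((226341 + 46494) + (-234061 + 23025/(-63264)))*705486 = (272835 + (-234061 + 23025*(-1/63264)))*705486 = (272835 + (-234061 - 7675/21088))*705486 = (272835 - 4935886043/21088)*705486 = (817658437/21088)*705486 = 288423290042691/10544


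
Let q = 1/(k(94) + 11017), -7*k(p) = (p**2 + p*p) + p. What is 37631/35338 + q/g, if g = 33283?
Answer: 10619714981805/9972615311266 ≈ 1.0649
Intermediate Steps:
k(p) = -2*p**2/7 - p/7 (k(p) = -((p**2 + p*p) + p)/7 = -((p**2 + p**2) + p)/7 = -(2*p**2 + p)/7 = -(p + 2*p**2)/7 = -2*p**2/7 - p/7)
q = 1/8479 (q = 1/(-1/7*94*(1 + 2*94) + 11017) = 1/(-1/7*94*(1 + 188) + 11017) = 1/(-1/7*94*189 + 11017) = 1/(-2538 + 11017) = 1/8479 ≈ 0.00011794)
37631/35338 + q/g = 37631/35338 + (1/8479)/33283 = 37631*(1/35338) + (1/8479)*(1/33283) = 37631/35338 + 1/282206557 = 10619714981805/9972615311266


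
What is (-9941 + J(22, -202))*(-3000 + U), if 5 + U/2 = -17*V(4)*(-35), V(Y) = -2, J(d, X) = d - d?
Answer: 53581990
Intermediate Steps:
J(d, X) = 0
U = -2390 (U = -10 + 2*(-17*(-2)*(-35)) = -10 + 2*(34*(-35)) = -10 + 2*(-1190) = -10 - 2380 = -2390)
(-9941 + J(22, -202))*(-3000 + U) = (-9941 + 0)*(-3000 - 2390) = -9941*(-5390) = 53581990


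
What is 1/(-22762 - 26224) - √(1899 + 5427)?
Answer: -1/48986 - 3*√814 ≈ -85.592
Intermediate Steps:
1/(-22762 - 26224) - √(1899 + 5427) = 1/(-48986) - √7326 = -1/48986 - 3*√814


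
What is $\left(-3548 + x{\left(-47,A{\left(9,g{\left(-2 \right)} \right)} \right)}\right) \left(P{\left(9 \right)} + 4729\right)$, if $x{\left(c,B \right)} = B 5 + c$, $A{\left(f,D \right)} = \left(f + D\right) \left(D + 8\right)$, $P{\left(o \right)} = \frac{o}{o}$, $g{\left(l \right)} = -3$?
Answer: $-16294850$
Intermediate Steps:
$P{\left(o \right)} = 1$
$A{\left(f,D \right)} = \left(8 + D\right) \left(D + f\right)$ ($A{\left(f,D \right)} = \left(D + f\right) \left(8 + D\right) = \left(8 + D\right) \left(D + f\right)$)
$x{\left(c,B \right)} = c + 5 B$ ($x{\left(c,B \right)} = 5 B + c = c + 5 B$)
$\left(-3548 + x{\left(-47,A{\left(9,g{\left(-2 \right)} \right)} \right)}\right) \left(P{\left(9 \right)} + 4729\right) = \left(-3548 - \left(47 - 5 \left(\left(-3\right)^{2} + 8 \left(-3\right) + 8 \cdot 9 - 27\right)\right)\right) \left(1 + 4729\right) = \left(-3548 - \left(47 - 5 \left(9 - 24 + 72 - 27\right)\right)\right) 4730 = \left(-3548 + \left(-47 + 5 \cdot 30\right)\right) 4730 = \left(-3548 + \left(-47 + 150\right)\right) 4730 = \left(-3548 + 103\right) 4730 = \left(-3445\right) 4730 = -16294850$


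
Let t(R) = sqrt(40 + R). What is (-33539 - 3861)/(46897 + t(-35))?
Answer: -39862450/49984741 + 850*sqrt(5)/49984741 ≈ -0.79745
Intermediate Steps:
(-33539 - 3861)/(46897 + t(-35)) = (-33539 - 3861)/(46897 + sqrt(40 - 35)) = -37400/(46897 + sqrt(5))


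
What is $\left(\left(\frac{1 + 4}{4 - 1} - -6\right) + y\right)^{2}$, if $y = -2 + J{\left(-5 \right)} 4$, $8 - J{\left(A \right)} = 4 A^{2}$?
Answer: $\frac{1181569}{9} \approx 1.3129 \cdot 10^{5}$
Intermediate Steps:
$J{\left(A \right)} = 8 - 4 A^{2}$
$y = -370$ ($y = -2 + \left(8 - 4 \left(-5\right)^{2}\right) 4 = -2 + \left(8 - 100\right) 4 = -2 - 368 = -370$)
$\left(\left(\frac{1 + 4}{4 - 1} - -6\right) + y\right)^{2} = \left(\left(\frac{1 + 4}{4 - 1} - -6\right) - 370\right)^{2} = \left(\left(\frac{5}{3} + 6\right) - 370\right)^{2} = \left(\frac{23}{3} - 370\right)^{2} = \left(- \frac{1087}{3}\right)^{2} = \frac{1181569}{9}$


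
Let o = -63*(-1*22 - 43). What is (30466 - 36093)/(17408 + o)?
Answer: -5627/21503 ≈ -0.26168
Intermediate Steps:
o = 4095 (o = -63*(-22 - 43) = -63*(-65) = 4095)
(30466 - 36093)/(17408 + o) = (30466 - 36093)/(17408 + 4095) = -5627/21503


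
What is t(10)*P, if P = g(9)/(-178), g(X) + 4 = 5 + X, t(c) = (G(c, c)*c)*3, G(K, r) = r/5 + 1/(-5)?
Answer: -270/89 ≈ -3.0337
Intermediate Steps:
G(K, r) = -⅕ + r/5 (G(K, r) = r*(⅕) + 1*(-⅕) = r/5 - ⅕ = -⅕ + r/5)
t(c) = 3*c*(-⅕ + c/5) (t(c) = ((-⅕ + c/5)*c)*3 = (c*(-⅕ + c/5))*3 = 3*c*(-⅕ + c/5))
g(X) = 1 + X (g(X) = -4 + (5 + X) = 1 + X)
P = -5/89 (P = (1 + 9)/(-178) = 10*(-1/178) = -5/89 ≈ -0.056180)
t(10)*P = ((⅗)*10*(-1 + 10))*(-5/89) = ((⅗)*10*9)*(-5/89) = 54*(-5/89) = -270/89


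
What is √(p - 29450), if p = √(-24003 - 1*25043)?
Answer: √(-29450 + I*√49046) ≈ 0.6452 + 171.61*I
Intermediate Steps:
p = I*√49046 (p = √(-24003 - 25043) = √(-49046) = I*√49046 ≈ 221.46*I)
√(p - 29450) = √(I*√49046 - 29450) = √(-29450 + I*√49046)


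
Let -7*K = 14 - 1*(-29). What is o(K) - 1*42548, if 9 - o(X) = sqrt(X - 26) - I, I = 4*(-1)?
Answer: -42543 - 15*I*sqrt(7)/7 ≈ -42543.0 - 5.6695*I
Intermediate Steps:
I = -4
K = -43/7 (K = -(14 - 1*(-29))/7 = -(14 + 29)/7 = -1/7*43 = -43/7 ≈ -6.1429)
o(X) = 5 - sqrt(-26 + X) (o(X) = 9 - (sqrt(X - 26) - 1*(-4)) = 9 - (sqrt(-26 + X) + 4) = 9 - (4 + sqrt(-26 + X)) = 9 + (-4 - sqrt(-26 + X)) = 5 - sqrt(-26 + X))
o(K) - 1*42548 = (5 - sqrt(-26 - 43/7)) - 1*42548 = (5 - sqrt(-225/7)) - 42548 = (5 - 15*I*sqrt(7)/7) - 42548 = -42543 - 15*I*sqrt(7)/7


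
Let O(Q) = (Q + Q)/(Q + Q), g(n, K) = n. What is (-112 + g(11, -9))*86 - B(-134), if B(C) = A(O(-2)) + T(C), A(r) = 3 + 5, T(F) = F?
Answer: -8560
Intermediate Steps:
O(Q) = 1 (O(Q) = (2*Q)/((2*Q)) = (2*Q)*(1/(2*Q)) = 1)
A(r) = 8
B(C) = 8 + C
(-112 + g(11, -9))*86 - B(-134) = (-112 + 11)*86 - (8 - 134) = -101*86 - 1*(-126) = -8686 + 126 = -8560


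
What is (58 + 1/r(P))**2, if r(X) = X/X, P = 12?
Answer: 3481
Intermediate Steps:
r(X) = 1
(58 + 1/r(P))**2 = (58 + 1/1)**2 = (58 + 1)**2 = 59**2 = 3481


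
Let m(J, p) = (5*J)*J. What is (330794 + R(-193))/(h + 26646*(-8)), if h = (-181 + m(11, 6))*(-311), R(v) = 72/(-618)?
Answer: -17035885/17769148 ≈ -0.95873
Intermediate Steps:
m(J, p) = 5*J**2
R(v) = -12/103 (R(v) = 72*(-1/618) = -12/103)
h = -131864 (h = (-181 + 5*11**2)*(-311) = (-181 + 5*121)*(-311) = (-181 + 605)*(-311) = 424*(-311) = -131864)
(330794 + R(-193))/(h + 26646*(-8)) = (330794 - 12/103)/(-131864 + 26646*(-8)) = 34071770/(103*(-131864 - 213168)) = (34071770/103)/(-345032) = (34071770/103)*(-1/345032) = -17035885/17769148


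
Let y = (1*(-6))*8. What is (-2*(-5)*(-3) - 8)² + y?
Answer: 1396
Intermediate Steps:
y = -48 (y = -6*8 = -48)
(-2*(-5)*(-3) - 8)² + y = (-2*(-5)*(-3) - 8)² - 48 = (10*(-3) - 8)² - 48 = (-30 - 8)² - 48 = (-38)² - 48 = 1444 - 48 = 1396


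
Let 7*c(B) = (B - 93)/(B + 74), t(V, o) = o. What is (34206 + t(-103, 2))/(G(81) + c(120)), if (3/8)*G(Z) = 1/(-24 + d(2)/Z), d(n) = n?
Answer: -45107284544/120447 ≈ -3.7450e+5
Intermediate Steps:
c(B) = (-93 + B)/(7*(74 + B)) (c(B) = ((B - 93)/(B + 74))/7 = ((-93 + B)/(74 + B))/7 = (-93 + B)/(7*(74 + B)))
G(Z) = 8/(3*(-24 + 2/Z))
(34206 + t(-103, 2))/(G(81) + c(120)) = (34206 + 2)/(-4*81/(-3 + 36*81) + (-93 + 120)/(7*(74 + 120))) = 34208/(-4*81/(-3 + 2916) + (1/7)*27/194) = 34208/(-4*81/2913 + (1/7)*(1/194)*27) = 34208/(-4*81*1/2913 + 27/1358) = 34208/(-108/971 + 27/1358) = 34208/(-120447/1318618) = 34208*(-1318618/120447) = -45107284544/120447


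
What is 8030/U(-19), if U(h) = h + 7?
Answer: -4015/6 ≈ -669.17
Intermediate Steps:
U(h) = 7 + h
8030/U(-19) = 8030/(7 - 19) = 8030/(-12) = 8030*(-1/12) = -4015/6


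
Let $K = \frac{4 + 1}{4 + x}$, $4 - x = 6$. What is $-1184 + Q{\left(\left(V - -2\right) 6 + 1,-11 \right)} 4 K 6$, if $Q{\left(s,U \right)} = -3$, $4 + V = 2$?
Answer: $-1364$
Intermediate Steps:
$V = -2$ ($V = -4 + 2 = -2$)
$x = -2$ ($x = 4 - 6 = -2$)
$K = \frac{5}{2}$ ($K = \frac{4 + 1}{4 - 2} = \frac{5}{2} \approx 2.5$)
$-1184 + Q{\left(\left(V - -2\right) 6 + 1,-11 \right)} 4 K 6 = -1184 - 3 \cdot 4 \cdot \frac{5}{2} \cdot 6 = -1184 - 3 \cdot 10 \cdot 6 = -1184 - 180 = -1364$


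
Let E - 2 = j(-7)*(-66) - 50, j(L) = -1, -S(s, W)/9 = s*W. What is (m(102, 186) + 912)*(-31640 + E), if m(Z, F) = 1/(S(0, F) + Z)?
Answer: -1470818275/51 ≈ -2.8840e+7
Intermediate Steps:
S(s, W) = -9*W*s (S(s, W) = -9*s*W = -9*W*s)
m(Z, F) = 1/Z (m(Z, F) = 1/(-9*F*0 + Z) = 1/(0 + Z) = 1/Z)
E = 18 (E = 2 + (-1*(-66) - 50) = 2 + (66 - 50) = 2 + 16 = 18)
(m(102, 186) + 912)*(-31640 + E) = (1/102 + 912)*(-31640 + 18) = (1/102 + 912)*(-31622) = (93025/102)*(-31622) = -1470818275/51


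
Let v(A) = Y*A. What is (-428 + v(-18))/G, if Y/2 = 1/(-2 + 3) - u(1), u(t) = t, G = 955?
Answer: -428/955 ≈ -0.44817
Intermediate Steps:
Y = 0 (Y = 2*(1/(-2 + 3) - 1*1) = 2*(1/1 - 1) = 2*(1 - 1) = 2*0 = 0)
v(A) = 0 (v(A) = 0*A = 0)
(-428 + v(-18))/G = (-428 + 0)/955 = -428*1/955 = -428/955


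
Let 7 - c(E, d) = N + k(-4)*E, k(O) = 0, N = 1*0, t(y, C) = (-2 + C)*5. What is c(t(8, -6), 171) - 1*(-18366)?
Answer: 18373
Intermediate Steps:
t(y, C) = -10 + 5*C
N = 0
c(E, d) = 7 (c(E, d) = 7 - (0 + 0*E) = 7 - (0 + 0) = 7 - 1*0 = 7 + 0 = 7)
c(t(8, -6), 171) - 1*(-18366) = 7 - 1*(-18366) = 7 + 18366 = 18373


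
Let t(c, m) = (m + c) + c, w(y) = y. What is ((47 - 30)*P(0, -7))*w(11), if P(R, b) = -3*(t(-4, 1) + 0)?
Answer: 3927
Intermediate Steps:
t(c, m) = m + 2*c (t(c, m) = (c + m) + c = m + 2*c)
P(R, b) = 21 (P(R, b) = -3*((1 + 2*(-4)) + 0) = -3*((1 - 8) + 0) = -3*(-7 + 0) = -3*(-7) = 21)
((47 - 30)*P(0, -7))*w(11) = ((47 - 30)*21)*11 = (17*21)*11 = 357*11 = 3927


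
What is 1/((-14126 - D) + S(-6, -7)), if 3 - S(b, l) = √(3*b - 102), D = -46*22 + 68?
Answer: I/(-13179*I + 2*√30) ≈ -7.5878e-5 + 6.307e-8*I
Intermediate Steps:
D = -944 (D = -1012 + 68 = -944)
S(b, l) = 3 - √(-102 + 3*b) (S(b, l) = 3 - √(3*b - 102) = 3 - √(-102 + 3*b))
1/((-14126 - D) + S(-6, -7)) = 1/((-14126 - 1*(-944)) + (3 - √(-102 + 3*(-6)))) = 1/((-14126 + 944) + (3 - √(-102 - 18))) = 1/(-13182 + (3 - √(-120))) = 1/(-13182 + (3 - 2*I*√30)) = 1/(-13179 - 2*I*√30)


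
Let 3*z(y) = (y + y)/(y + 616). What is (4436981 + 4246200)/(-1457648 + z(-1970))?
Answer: -17635540611/2960481118 ≈ -5.9570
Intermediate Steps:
z(y) = 2*y/(3*(616 + y)) (z(y) = ((y + y)/(y + 616))/3 = ((2*y)/(616 + y))/3 = (2*y/(616 + y))/3 = 2*y/(3*(616 + y)))
(4436981 + 4246200)/(-1457648 + z(-1970)) = (4436981 + 4246200)/(-1457648 + (⅔)*(-1970)/(616 - 1970)) = 8683181/(-1457648 + (⅔)*(-1970)/(-1354)) = 8683181/(-1457648 + (⅔)*(-1970)*(-1/1354)) = 8683181/(-1457648 + 1970/2031) = 8683181/(-2960481118/2031) = 8683181*(-2031/2960481118) = -17635540611/2960481118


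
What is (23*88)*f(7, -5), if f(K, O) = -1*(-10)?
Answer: 20240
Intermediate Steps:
f(K, O) = 10
(23*88)*f(7, -5) = (23*88)*10 = 2024*10 = 20240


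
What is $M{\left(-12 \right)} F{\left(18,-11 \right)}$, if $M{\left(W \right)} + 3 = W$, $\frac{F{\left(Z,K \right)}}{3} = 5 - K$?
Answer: $-720$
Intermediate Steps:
$F{\left(Z,K \right)} = 15 - 3 K$ ($F{\left(Z,K \right)} = 3 \left(5 - K\right) = 15 - 3 K$)
$M{\left(W \right)} = -3 + W$
$M{\left(-12 \right)} F{\left(18,-11 \right)} = \left(-3 - 12\right) \left(15 - -33\right) = - 15 \left(15 + 33\right) = \left(-15\right) 48 = -720$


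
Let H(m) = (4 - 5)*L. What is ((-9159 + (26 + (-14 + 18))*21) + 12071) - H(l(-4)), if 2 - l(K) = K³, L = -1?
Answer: 3541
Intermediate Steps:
l(K) = 2 - K³
H(m) = 1 (H(m) = (4 - 5)*(-1) = -1*(-1) = 1)
((-9159 + (26 + (-14 + 18))*21) + 12071) - H(l(-4)) = ((-9159 + (26 + (-14 + 18))*21) + 12071) - 1*1 = ((-9159 + (26 + 4)*21) + 12071) - 1 = ((-9159 + 30*21) + 12071) - 1 = ((-9159 + 630) + 12071) - 1 = (-8529 + 12071) - 1 = 3542 - 1 = 3541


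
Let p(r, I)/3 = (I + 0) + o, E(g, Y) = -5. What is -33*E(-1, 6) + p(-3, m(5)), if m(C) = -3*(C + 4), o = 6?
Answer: 102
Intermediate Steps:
m(C) = -12 - 3*C (m(C) = -3*(4 + C) = -12 - 3*C)
p(r, I) = 18 + 3*I (p(r, I) = 3*((I + 0) + 6) = 3*(I + 6) = 3*(6 + I) = 18 + 3*I)
-33*E(-1, 6) + p(-3, m(5)) = -33*(-5) + (18 + 3*(-12 - 3*5)) = 165 + (18 + 3*(-12 - 15)) = 165 + (18 + 3*(-27)) = 165 + (18 - 81) = 165 - 63 = 102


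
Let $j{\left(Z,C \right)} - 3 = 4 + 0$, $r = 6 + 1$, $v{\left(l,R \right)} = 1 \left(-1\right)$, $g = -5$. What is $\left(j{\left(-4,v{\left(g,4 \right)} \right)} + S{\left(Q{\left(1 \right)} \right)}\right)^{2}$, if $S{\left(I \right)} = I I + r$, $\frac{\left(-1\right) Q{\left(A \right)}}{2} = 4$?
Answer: $6084$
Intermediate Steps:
$Q{\left(A \right)} = -8$ ($Q{\left(A \right)} = \left(-2\right) 4 = -8$)
$v{\left(l,R \right)} = -1$
$r = 7$
$j{\left(Z,C \right)} = 7$ ($j{\left(Z,C \right)} = 3 + \left(4 + 0\right) = 3 + 4 = 7$)
$S{\left(I \right)} = 7 + I^{2}$ ($S{\left(I \right)} = I I + 7 = I^{2} + 7 = 7 + I^{2}$)
$\left(j{\left(-4,v{\left(g,4 \right)} \right)} + S{\left(Q{\left(1 \right)} \right)}\right)^{2} = \left(7 + \left(7 + \left(-8\right)^{2}\right)\right)^{2} = \left(7 + \left(7 + 64\right)\right)^{2} = \left(7 + 71\right)^{2} = 78^{2} = 6084$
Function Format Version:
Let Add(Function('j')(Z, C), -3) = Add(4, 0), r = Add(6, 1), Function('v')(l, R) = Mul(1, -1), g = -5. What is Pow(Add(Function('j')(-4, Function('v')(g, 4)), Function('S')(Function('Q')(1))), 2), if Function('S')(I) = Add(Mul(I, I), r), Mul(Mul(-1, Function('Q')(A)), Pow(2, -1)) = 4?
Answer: 6084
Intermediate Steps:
Function('Q')(A) = -8 (Function('Q')(A) = Mul(-2, 4) = -8)
Function('v')(l, R) = -1
r = 7
Function('j')(Z, C) = 7 (Function('j')(Z, C) = Add(3, Add(4, 0)) = Add(3, 4) = 7)
Function('S')(I) = Add(7, Pow(I, 2)) (Function('S')(I) = Add(Mul(I, I), 7) = Add(Pow(I, 2), 7) = Add(7, Pow(I, 2)))
Pow(Add(Function('j')(-4, Function('v')(g, 4)), Function('S')(Function('Q')(1))), 2) = Pow(Add(7, Add(7, Pow(-8, 2))), 2) = Pow(Add(7, Add(7, 64)), 2) = Pow(Add(7, 71), 2) = Pow(78, 2) = 6084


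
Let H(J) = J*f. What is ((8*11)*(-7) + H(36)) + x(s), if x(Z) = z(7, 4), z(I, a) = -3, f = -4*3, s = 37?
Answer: -1051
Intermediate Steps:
f = -12
x(Z) = -3
H(J) = -12*J (H(J) = J*(-12) = -12*J)
((8*11)*(-7) + H(36)) + x(s) = ((8*11)*(-7) - 12*36) - 3 = (88*(-7) - 432) - 3 = (-616 - 432) - 3 = -1048 - 3 = -1051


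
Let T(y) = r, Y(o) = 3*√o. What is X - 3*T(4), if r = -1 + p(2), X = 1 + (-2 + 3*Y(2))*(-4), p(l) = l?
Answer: 6 - 36*√2 ≈ -44.912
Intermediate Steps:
X = 9 - 36*√2 (X = 1 + (-2 + 3*(3*√2))*(-4) = 1 + (-2 + 9*√2)*(-4) = 1 + (8 - 36*√2) = 9 - 36*√2 ≈ -41.912)
r = 1 (r = -1 + 2 = 1)
T(y) = 1
X - 3*T(4) = (9 - 36*√2) - 3*1 = (9 - 36*√2) - 3 = 6 - 36*√2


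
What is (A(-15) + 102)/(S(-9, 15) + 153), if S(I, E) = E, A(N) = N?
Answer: 29/56 ≈ 0.51786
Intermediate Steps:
(A(-15) + 102)/(S(-9, 15) + 153) = (-15 + 102)/(15 + 153) = 87/168 = 87*(1/168) = 29/56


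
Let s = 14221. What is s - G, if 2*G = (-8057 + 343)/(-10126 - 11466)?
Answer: 307055975/21592 ≈ 14221.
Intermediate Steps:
G = 3857/21592 (G = ((-8057 + 343)/(-10126 - 11466))/2 = (-7714/(-21592))/2 = (-7714*(-1/21592))/2 = (½)*(3857/10796) = 3857/21592 ≈ 0.17863)
s - G = 14221 - 1*3857/21592 = 14221 - 3857/21592 = 307055975/21592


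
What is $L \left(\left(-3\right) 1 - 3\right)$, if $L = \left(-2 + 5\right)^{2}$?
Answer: $-54$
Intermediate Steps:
$L = 9$ ($L = 3^{2} = 9$)
$L \left(\left(-3\right) 1 - 3\right) = 9 \left(\left(-3\right) 1 - 3\right) = 9 \left(-3 - 3\right) = 9 \left(-6\right) = -54$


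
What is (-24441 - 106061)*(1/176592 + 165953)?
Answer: -1912243990521427/88296 ≈ -2.1657e+10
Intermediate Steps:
(-24441 - 106061)*(1/176592 + 165953) = -130502*(1/176592 + 165953) = -130502*29305972177/176592 = -1912243990521427/88296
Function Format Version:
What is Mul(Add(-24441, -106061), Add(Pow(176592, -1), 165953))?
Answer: Rational(-1912243990521427, 88296) ≈ -2.1657e+10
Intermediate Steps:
Mul(Add(-24441, -106061), Add(Pow(176592, -1), 165953)) = Mul(-130502, Add(Rational(1, 176592), 165953)) = Mul(-130502, Rational(29305972177, 176592)) = Rational(-1912243990521427, 88296)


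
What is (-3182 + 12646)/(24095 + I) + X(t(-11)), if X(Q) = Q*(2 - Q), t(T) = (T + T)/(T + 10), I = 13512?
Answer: -16537616/37607 ≈ -439.75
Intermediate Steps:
t(T) = 2*T/(10 + T) (t(T) = (2*T)/(10 + T) = 2*T/(10 + T))
(-3182 + 12646)/(24095 + I) + X(t(-11)) = (-3182 + 12646)/(24095 + 13512) + (2*(-11)/(10 - 11))*(2 - 2*(-11)/(10 - 11)) = 9464/37607 + (2*(-11)/(-1))*(2 - 2*(-11)/(-1)) = 9464*(1/37607) + (2*(-11)*(-1))*(2 - 2*(-11)*(-1)) = 9464/37607 + 22*(2 - 1*22) = 9464/37607 + 22*(2 - 22) = 9464/37607 + 22*(-20) = 9464/37607 - 440 = -16537616/37607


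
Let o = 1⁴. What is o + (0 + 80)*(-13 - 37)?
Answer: -3999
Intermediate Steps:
o = 1
o + (0 + 80)*(-13 - 37) = 1 + (0 + 80)*(-13 - 37) = 1 + 80*(-50) = 1 - 4000 = -3999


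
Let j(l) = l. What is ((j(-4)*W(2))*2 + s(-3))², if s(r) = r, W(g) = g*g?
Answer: 1225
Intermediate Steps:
W(g) = g²
((j(-4)*W(2))*2 + s(-3))² = (-4*2²*2 - 3)² = (-4*4*2 - 3)² = (-16*2 - 3)² = (-32 - 3)² = (-35)² = 1225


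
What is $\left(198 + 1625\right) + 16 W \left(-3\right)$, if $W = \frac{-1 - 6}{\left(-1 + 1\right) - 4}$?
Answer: $1739$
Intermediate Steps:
$W = \frac{7}{4}$ ($W = - \frac{7}{0 - 4} = - \frac{7}{-4} = \left(-7\right) \left(- \frac{1}{4}\right) = \frac{7}{4} \approx 1.75$)
$\left(198 + 1625\right) + 16 W \left(-3\right) = \left(198 + 1625\right) + 16 \cdot \frac{7}{4} \left(-3\right) = 1823 + 28 \left(-3\right) = 1823 - 84 = 1739$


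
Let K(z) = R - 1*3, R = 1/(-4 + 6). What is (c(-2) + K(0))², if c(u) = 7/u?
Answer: 36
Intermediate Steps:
R = ½ (R = 1/2 = ½ ≈ 0.50000)
K(z) = -5/2 (K(z) = ½ - 1*3 = ½ - 3 = -5/2)
(c(-2) + K(0))² = (7/(-2) - 5/2)² = (7*(-½) - 5/2)² = (-7/2 - 5/2)² = (-6)² = 36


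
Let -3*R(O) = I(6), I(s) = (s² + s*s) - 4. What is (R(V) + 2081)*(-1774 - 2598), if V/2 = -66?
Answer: -26997100/3 ≈ -8.9990e+6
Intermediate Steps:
V = -132 (V = 2*(-66) = -132)
I(s) = -4 + 2*s² (I(s) = (s² + s²) - 4 = 2*s² - 4 = -4 + 2*s²)
R(O) = -68/3 (R(O) = -(-4 + 2*6²)/3 = -(-4 + 2*36)/3 = -(-4 + 72)/3 = -⅓*68 = -68/3)
(R(V) + 2081)*(-1774 - 2598) = (-68/3 + 2081)*(-1774 - 2598) = (6175/3)*(-4372) = -26997100/3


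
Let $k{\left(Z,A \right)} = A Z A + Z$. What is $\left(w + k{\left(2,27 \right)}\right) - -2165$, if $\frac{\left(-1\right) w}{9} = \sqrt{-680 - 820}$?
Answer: $3625 - 90 i \sqrt{15} \approx 3625.0 - 348.57 i$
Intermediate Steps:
$k{\left(Z,A \right)} = Z + Z A^{2}$ ($k{\left(Z,A \right)} = Z A^{2} + Z = Z + Z A^{2}$)
$w = - 90 i \sqrt{15}$ ($w = - 9 \sqrt{-680 - 820} = - 9 \sqrt{-1500} = - 9 \cdot 10 i \sqrt{15} = - 90 i \sqrt{15} \approx - 348.57 i$)
$\left(w + k{\left(2,27 \right)}\right) - -2165 = \left(- 90 i \sqrt{15} + 2 \left(1 + 27^{2}\right)\right) - -2165 = \left(- 90 i \sqrt{15} + 2 \left(1 + 729\right)\right) + 2165 = \left(- 90 i \sqrt{15} + 2 \cdot 730\right) + 2165 = \left(- 90 i \sqrt{15} + 1460\right) + 2165 = \left(1460 - 90 i \sqrt{15}\right) + 2165 = 3625 - 90 i \sqrt{15}$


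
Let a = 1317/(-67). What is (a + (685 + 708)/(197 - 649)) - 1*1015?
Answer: -31426875/30284 ≈ -1037.7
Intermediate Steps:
a = -1317/67 (a = 1317*(-1/67) = -1317/67 ≈ -19.657)
(a + (685 + 708)/(197 - 649)) - 1*1015 = (-1317/67 + (685 + 708)/(197 - 649)) - 1*1015 = (-1317/67 + 1393/(-452)) - 1015 = (-1317/67 + 1393*(-1/452)) - 1015 = (-1317/67 - 1393/452) - 1015 = -688615/30284 - 1015 = -31426875/30284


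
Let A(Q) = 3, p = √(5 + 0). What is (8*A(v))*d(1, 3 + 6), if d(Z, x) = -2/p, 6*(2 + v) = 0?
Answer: -48*√5/5 ≈ -21.466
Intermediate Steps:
p = √5 ≈ 2.2361
v = -2 (v = -2 + (⅙)*0 = -2 + 0 = -2)
d(Z, x) = -2*√5/5
(8*A(v))*d(1, 3 + 6) = (8*3)*(-2*√5/5) = 24*(-2*√5/5) = -48*√5/5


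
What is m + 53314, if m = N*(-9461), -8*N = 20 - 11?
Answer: 511661/8 ≈ 63958.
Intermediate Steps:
N = -9/8 (N = -(20 - 11)/8 = -⅛*9 = -9/8 ≈ -1.1250)
m = 85149/8 (m = -9/8*(-9461) = 85149/8 ≈ 10644.)
m + 53314 = 85149/8 + 53314 = 511661/8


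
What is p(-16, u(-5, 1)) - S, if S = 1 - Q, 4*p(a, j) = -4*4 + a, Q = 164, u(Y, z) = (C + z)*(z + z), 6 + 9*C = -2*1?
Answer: 155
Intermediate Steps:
C = -8/9 (C = -⅔ + (-2*1)/9 = -⅔ + (⅑)*(-2) = -⅔ - 2/9 = -8/9 ≈ -0.88889)
u(Y, z) = 2*z*(-8/9 + z) (u(Y, z) = (-8/9 + z)*(z + z) = (-8/9 + z)*(2*z) = 2*z*(-8/9 + z))
p(a, j) = -4 + a/4 (p(a, j) = (-4*4 + a)/4 = (-16 + a)/4 = -4 + a/4)
S = -163 (S = 1 - 1*164 = 1 - 164 = -163)
p(-16, u(-5, 1)) - S = (-4 + (¼)*(-16)) - 1*(-163) = (-4 - 4) + 163 = -8 + 163 = 155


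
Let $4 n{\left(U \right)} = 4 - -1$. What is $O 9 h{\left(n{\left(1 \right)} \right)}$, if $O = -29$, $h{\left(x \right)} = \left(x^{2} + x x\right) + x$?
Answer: $- \frac{9135}{8} \approx -1141.9$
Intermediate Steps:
$n{\left(U \right)} = \frac{5}{4}$ ($n{\left(U \right)} = \frac{4 - -1}{4} = \frac{4 + 1}{4} = \frac{1}{4} \cdot 5 = \frac{5}{4}$)
$h{\left(x \right)} = x + 2 x^{2}$ ($h{\left(x \right)} = \left(x^{2} + x^{2}\right) + x = 2 x^{2} + x = x + 2 x^{2}$)
$O 9 h{\left(n{\left(1 \right)} \right)} = \left(-29\right) 9 \frac{5 \left(1 + 2 \cdot \frac{5}{4}\right)}{4} = - 261 \frac{5 \left(1 + \frac{5}{2}\right)}{4} = - 261 \cdot \frac{5}{4} \cdot \frac{7}{2} = \left(-261\right) \frac{35}{8} = - \frac{9135}{8}$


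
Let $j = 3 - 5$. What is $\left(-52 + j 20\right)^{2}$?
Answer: $8464$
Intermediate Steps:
$j = -2$
$\left(-52 + j 20\right)^{2} = \left(-52 - 40\right)^{2} = \left(-92\right)^{2} = 8464$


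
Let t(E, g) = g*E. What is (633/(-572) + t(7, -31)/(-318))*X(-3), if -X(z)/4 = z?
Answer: -38585/7579 ≈ -5.0910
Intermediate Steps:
t(E, g) = E*g
X(z) = -4*z
(633/(-572) + t(7, -31)/(-318))*X(-3) = (633/(-572) + (7*(-31))/(-318))*(-4*(-3)) = (633*(-1/572) - 217*(-1/318))*12 = (-633/572 + 217/318)*12 = -38585/90948*12 = -38585/7579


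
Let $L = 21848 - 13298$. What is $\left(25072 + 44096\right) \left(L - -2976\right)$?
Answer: $797230368$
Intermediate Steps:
$L = 8550$
$\left(25072 + 44096\right) \left(L - -2976\right) = \left(25072 + 44096\right) \left(8550 - -2976\right) = 69168 \left(8550 + \left(2968 + 8\right)\right) = 69168 \left(8550 + 2976\right) = 69168 \cdot 11526 = 797230368$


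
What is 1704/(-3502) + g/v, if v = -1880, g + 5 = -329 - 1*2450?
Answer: 409128/411485 ≈ 0.99427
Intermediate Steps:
g = -2784 (g = -5 + (-329 - 1*2450) = -5 + (-329 - 2450) = -5 - 2779 = -2784)
1704/(-3502) + g/v = 1704/(-3502) - 2784/(-1880) = 1704*(-1/3502) - 2784*(-1/1880) = -852/1751 + 348/235 = 409128/411485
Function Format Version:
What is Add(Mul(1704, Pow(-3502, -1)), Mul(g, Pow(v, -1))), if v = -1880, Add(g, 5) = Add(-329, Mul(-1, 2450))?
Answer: Rational(409128, 411485) ≈ 0.99427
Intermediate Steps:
g = -2784 (g = Add(-5, Add(-329, Mul(-1, 2450))) = Add(-5, Add(-329, -2450)) = Add(-5, -2779) = -2784)
Add(Mul(1704, Pow(-3502, -1)), Mul(g, Pow(v, -1))) = Add(Mul(1704, Pow(-3502, -1)), Mul(-2784, Pow(-1880, -1))) = Add(Mul(1704, Rational(-1, 3502)), Mul(-2784, Rational(-1, 1880))) = Add(Rational(-852, 1751), Rational(348, 235)) = Rational(409128, 411485)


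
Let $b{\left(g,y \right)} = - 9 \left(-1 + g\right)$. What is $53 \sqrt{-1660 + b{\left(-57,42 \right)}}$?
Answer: $53 i \sqrt{1138} \approx 1787.9 i$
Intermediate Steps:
$b{\left(g,y \right)} = 9 - 9 g$
$53 \sqrt{-1660 + b{\left(-57,42 \right)}} = 53 \sqrt{-1660 + \left(9 - -513\right)} = 53 \sqrt{-1660 + \left(9 + 513\right)} = 53 \sqrt{-1660 + 522} = 53 \sqrt{-1138} = 53 i \sqrt{1138}$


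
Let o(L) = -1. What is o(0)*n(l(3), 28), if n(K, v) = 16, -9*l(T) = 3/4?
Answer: -16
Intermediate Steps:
l(T) = -1/12 (l(T) = -1/(3*4) = -⅑*¾ = -1/12)
o(0)*n(l(3), 28) = -1*16 = -16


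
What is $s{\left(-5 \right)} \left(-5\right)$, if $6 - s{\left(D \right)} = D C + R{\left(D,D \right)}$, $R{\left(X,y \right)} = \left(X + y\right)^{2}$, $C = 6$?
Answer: $320$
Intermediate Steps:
$s{\left(D \right)} = 6 - 6 D - 4 D^{2}$ ($s{\left(D \right)} = 6 - \left(D 6 + \left(D + D\right)^{2}\right) = 6 - \left(6 D + \left(2 D\right)^{2}\right) = 6 - \left(6 D + 4 D^{2}\right) = 6 - \left(4 D^{2} + 6 D\right) = 6 - 6 D - 4 D^{2}$)
$s{\left(-5 \right)} \left(-5\right) = \left(6 - -30 - 4 \left(-5\right)^{2}\right) \left(-5\right) = \left(6 + 30 - 100\right) \left(-5\right) = \left(-64\right) \left(-5\right) = 320$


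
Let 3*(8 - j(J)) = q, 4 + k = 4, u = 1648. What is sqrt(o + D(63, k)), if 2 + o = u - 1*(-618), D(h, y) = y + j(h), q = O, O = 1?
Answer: sqrt(20445)/3 ≈ 47.662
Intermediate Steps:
k = 0 (k = -4 + 4 = 0)
q = 1
j(J) = 23/3 (j(J) = 8 - 1/3*1 = 8 - 1/3 = 23/3)
D(h, y) = 23/3 + y (D(h, y) = y + 23/3 = 23/3 + y)
o = 2264 (o = -2 + (1648 - 1*(-618)) = -2 + (1648 + 618) = -2 + 2266 = 2264)
sqrt(o + D(63, k)) = sqrt(2264 + (23/3 + 0)) = sqrt(2264 + 23/3) = sqrt(6815/3) = sqrt(20445)/3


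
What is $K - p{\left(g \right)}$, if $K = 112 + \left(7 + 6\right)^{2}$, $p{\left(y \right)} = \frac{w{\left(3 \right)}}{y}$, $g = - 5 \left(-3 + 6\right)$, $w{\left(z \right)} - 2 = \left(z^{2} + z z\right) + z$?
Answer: $\frac{4238}{15} \approx 282.53$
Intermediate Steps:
$w{\left(z \right)} = 2 + z + 2 z^{2}$ ($w{\left(z \right)} = 2 + \left(\left(z^{2} + z z\right) + z\right) = 2 + \left(\left(z^{2} + z^{2}\right) + z\right) = 2 + \left(2 z^{2} + z\right) = 2 + \left(z + 2 z^{2}\right) = 2 + z + 2 z^{2}$)
$g = -15$ ($g = \left(-5\right) 3 = -15$)
$p{\left(y \right)} = \frac{23}{y}$ ($p{\left(y \right)} = \frac{2 + 3 + 2 \cdot 3^{2}}{y} = \frac{2 + 3 + 2 \cdot 9}{y} = \frac{2 + 3 + 18}{y} = \frac{23}{y}$)
$K = 281$ ($K = 112 + 13^{2} = 112 + 169 = 281$)
$K - p{\left(g \right)} = 281 - \frac{23}{-15} = 281 - 23 \left(- \frac{1}{15}\right) = 281 - - \frac{23}{15} = 281 + \frac{23}{15} = \frac{4238}{15}$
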